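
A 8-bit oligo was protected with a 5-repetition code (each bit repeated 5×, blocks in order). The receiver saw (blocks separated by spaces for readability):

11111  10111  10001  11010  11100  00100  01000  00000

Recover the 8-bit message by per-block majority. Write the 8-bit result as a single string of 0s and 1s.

11011000

Block 1 (11111): 5 ones → 1
Block 2 (10111): 4 ones → 1
Block 3 (10001): 2 ones → 0
Block 4 (11010): 3 ones → 1
Block 5 (11100): 3 ones → 1
Block 6 (00100): 1 one → 0
Block 7 (01000): 1 one → 0
Block 8 (00000): 0 ones → 0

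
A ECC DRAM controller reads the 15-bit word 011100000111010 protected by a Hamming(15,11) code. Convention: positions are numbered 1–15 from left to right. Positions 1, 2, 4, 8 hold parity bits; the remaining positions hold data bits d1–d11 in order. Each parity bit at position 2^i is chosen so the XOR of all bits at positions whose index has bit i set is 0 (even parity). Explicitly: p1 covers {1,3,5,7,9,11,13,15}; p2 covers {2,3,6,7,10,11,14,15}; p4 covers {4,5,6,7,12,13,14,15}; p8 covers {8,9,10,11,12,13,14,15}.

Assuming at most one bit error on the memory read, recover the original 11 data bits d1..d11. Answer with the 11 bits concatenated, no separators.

10100111010

s1 (pos 1,3,5,7,9,11,13,15): 0⊕1⊕0⊕0⊕0⊕1⊕0⊕0 = 0
s2 (pos 2,3,6,7,10,11,14,15): 1⊕1⊕0⊕0⊕1⊕1⊕1⊕0 = 1
s4 (pos 4,5,6,7,12,13,14,15): 1⊕0⊕0⊕0⊕1⊕0⊕1⊕0 = 1
s8 (pos 8,9,10,11,12,13,14,15): 0⊕0⊕1⊕1⊕1⊕0⊕1⊕0 = 0
Syndrome s8…s1 = 0110 → error at position 6.
Flip position 6: 011100000111010 → 011101000111010
Read data bits from positions 3,5,6,7,9,10,11,12,13,14,15: 10100111010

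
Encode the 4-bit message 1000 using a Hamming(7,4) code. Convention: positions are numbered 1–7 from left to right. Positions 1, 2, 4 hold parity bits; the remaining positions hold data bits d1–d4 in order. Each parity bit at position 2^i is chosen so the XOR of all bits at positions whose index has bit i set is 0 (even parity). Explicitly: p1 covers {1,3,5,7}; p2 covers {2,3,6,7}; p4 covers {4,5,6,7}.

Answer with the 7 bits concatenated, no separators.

1110000

Place data at non-parity positions: p1 p2 1 p4 0 0 0
p1 (pos 1,3,5,7): XOR of data positions = 1⊕0⊕0 = 1
p2 (pos 2,3,6,7): XOR of data positions = 1⊕0⊕0 = 1
p4 (pos 4,5,6,7): XOR of data positions = 0⊕0⊕0 = 0
Codeword: 1110000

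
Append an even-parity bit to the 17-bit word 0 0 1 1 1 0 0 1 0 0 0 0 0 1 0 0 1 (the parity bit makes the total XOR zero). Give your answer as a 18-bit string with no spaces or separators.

001110010000010010

XOR of the 17 data bits: 0⊕0⊕1⊕1⊕1⊕0⊕0⊕1⊕0⊕0⊕0⊕0⊕0⊕1⊕0⊕0⊕1 = 0
Parity bit = 0 (so all 18 bits XOR to 0).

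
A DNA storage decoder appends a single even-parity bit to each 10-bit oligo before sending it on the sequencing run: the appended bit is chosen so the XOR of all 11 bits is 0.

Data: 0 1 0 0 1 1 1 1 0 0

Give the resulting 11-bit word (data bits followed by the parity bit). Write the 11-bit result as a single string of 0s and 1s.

XOR of the 10 data bits: 0⊕1⊕0⊕0⊕1⊕1⊕1⊕1⊕0⊕0 = 1
Parity bit = 1 (so all 11 bits XOR to 0).

01001111001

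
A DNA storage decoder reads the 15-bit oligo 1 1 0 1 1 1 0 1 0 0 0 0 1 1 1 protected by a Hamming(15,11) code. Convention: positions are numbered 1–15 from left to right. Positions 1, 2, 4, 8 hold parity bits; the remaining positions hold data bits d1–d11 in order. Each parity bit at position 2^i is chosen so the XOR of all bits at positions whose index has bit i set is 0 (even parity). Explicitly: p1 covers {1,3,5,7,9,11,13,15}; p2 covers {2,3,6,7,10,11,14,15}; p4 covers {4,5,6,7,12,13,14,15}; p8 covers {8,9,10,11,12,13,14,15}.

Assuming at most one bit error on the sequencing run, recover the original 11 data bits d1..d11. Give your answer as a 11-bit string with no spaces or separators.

01100000111

s1 (pos 1,3,5,7,9,11,13,15): 1⊕0⊕1⊕0⊕0⊕0⊕1⊕1 = 0
s2 (pos 2,3,6,7,10,11,14,15): 1⊕0⊕1⊕0⊕0⊕0⊕1⊕1 = 0
s4 (pos 4,5,6,7,12,13,14,15): 1⊕1⊕1⊕0⊕0⊕1⊕1⊕1 = 0
s8 (pos 8,9,10,11,12,13,14,15): 1⊕0⊕0⊕0⊕0⊕1⊕1⊕1 = 0
Syndrome s8…s1 = 0000 → no error.
Read data bits from positions 3,5,6,7,9,10,11,12,13,14,15: 01100000111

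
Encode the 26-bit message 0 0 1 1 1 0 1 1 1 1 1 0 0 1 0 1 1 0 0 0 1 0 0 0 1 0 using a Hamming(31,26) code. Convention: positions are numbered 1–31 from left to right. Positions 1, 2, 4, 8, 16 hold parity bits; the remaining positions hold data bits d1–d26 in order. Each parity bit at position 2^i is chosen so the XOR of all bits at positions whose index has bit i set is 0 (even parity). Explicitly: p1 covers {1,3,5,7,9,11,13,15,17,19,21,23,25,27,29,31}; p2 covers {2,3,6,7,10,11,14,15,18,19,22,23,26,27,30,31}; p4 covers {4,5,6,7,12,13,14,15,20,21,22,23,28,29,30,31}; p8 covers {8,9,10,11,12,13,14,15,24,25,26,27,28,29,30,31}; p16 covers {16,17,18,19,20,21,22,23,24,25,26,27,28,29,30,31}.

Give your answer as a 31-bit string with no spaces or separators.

Place data at non-parity positions: p1 p2 0 p4 0 1 1 p8 1 0 1 1 1 1 1 p16 0 0 1 0 1 1 0 0 0 1 0 0 0 1 0
p1 (pos 1,3,5,7,9,11,13,15,17,19,21,23,25,27,29,31): XOR of data positions = 0⊕0⊕1⊕1⊕1⊕1⊕1⊕0⊕1⊕1⊕0⊕0⊕0⊕0⊕0 = 1
p2 (pos 2,3,6,7,10,11,14,15,18,19,22,23,26,27,30,31): XOR of data positions = 0⊕1⊕1⊕0⊕1⊕1⊕1⊕0⊕1⊕1⊕0⊕1⊕0⊕1⊕0 = 1
p4 (pos 4,5,6,7,12,13,14,15,20,21,22,23,28,29,30,31): XOR of data positions = 0⊕1⊕1⊕1⊕1⊕1⊕1⊕0⊕1⊕1⊕0⊕0⊕0⊕1⊕0 = 1
p8 (pos 8,9,10,11,12,13,14,15,24,25,26,27,28,29,30,31): XOR of data positions = 1⊕0⊕1⊕1⊕1⊕1⊕1⊕0⊕0⊕1⊕0⊕0⊕0⊕1⊕0 = 0
p16 (pos 16,17,18,19,20,21,22,23,24,25,26,27,28,29,30,31): XOR of data positions = 0⊕0⊕1⊕0⊕1⊕1⊕0⊕0⊕0⊕1⊕0⊕0⊕0⊕1⊕0 = 1
Codeword: 1101011010111111001011000100010

1101011010111111001011000100010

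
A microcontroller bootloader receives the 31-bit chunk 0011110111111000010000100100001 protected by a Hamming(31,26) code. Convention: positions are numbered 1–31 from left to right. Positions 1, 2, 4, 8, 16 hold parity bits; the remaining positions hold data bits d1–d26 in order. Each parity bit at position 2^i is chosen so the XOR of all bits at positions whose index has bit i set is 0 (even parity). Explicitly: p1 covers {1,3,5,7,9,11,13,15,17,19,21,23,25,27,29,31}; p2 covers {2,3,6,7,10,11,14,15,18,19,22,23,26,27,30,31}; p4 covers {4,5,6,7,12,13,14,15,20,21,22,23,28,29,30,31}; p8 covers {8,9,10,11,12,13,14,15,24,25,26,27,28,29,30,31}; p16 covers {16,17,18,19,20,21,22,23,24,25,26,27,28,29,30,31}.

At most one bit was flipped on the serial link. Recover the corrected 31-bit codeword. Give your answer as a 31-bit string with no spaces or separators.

s1 (pos 1,3,5,7,9,11,13,15,17,19,21,23,25,27,29,31): 0⊕1⊕1⊕0⊕1⊕1⊕1⊕0⊕0⊕0⊕0⊕1⊕0⊕0⊕0⊕1 = 1
s2 (pos 2,3,6,7,10,11,14,15,18,19,22,23,26,27,30,31): 0⊕1⊕1⊕0⊕1⊕1⊕0⊕0⊕1⊕0⊕0⊕1⊕1⊕0⊕0⊕1 = 0
s4 (pos 4,5,6,7,12,13,14,15,20,21,22,23,28,29,30,31): 1⊕1⊕1⊕0⊕1⊕1⊕0⊕0⊕0⊕0⊕0⊕1⊕0⊕0⊕0⊕1 = 1
s8 (pos 8,9,10,11,12,13,14,15,24,25,26,27,28,29,30,31): 1⊕1⊕1⊕1⊕1⊕1⊕0⊕0⊕0⊕0⊕1⊕0⊕0⊕0⊕0⊕1 = 0
s16 (pos 16,17,18,19,20,21,22,23,24,25,26,27,28,29,30,31): 0⊕0⊕1⊕0⊕0⊕0⊕0⊕1⊕0⊕0⊕1⊕0⊕0⊕0⊕0⊕1 = 0
Syndrome s16…s1 = 00101 → error at position 5.
Flip position 5: 0011110111111000010000100100001 → 0011010111111000010000100100001

0011010111111000010000100100001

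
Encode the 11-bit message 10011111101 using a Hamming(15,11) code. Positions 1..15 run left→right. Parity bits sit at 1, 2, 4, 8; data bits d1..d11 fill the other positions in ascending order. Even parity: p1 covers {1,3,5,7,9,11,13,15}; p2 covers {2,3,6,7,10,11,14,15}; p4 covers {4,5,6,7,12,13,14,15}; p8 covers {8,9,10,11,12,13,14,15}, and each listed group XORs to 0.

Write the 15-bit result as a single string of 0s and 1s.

011000101111101

Place data at non-parity positions: p1 p2 1 p4 0 0 1 p8 1 1 1 1 1 0 1
p1 (pos 1,3,5,7,9,11,13,15): XOR of data positions = 1⊕0⊕1⊕1⊕1⊕1⊕1 = 0
p2 (pos 2,3,6,7,10,11,14,15): XOR of data positions = 1⊕0⊕1⊕1⊕1⊕0⊕1 = 1
p4 (pos 4,5,6,7,12,13,14,15): XOR of data positions = 0⊕0⊕1⊕1⊕1⊕0⊕1 = 0
p8 (pos 8,9,10,11,12,13,14,15): XOR of data positions = 1⊕1⊕1⊕1⊕1⊕0⊕1 = 0
Codeword: 011000101111101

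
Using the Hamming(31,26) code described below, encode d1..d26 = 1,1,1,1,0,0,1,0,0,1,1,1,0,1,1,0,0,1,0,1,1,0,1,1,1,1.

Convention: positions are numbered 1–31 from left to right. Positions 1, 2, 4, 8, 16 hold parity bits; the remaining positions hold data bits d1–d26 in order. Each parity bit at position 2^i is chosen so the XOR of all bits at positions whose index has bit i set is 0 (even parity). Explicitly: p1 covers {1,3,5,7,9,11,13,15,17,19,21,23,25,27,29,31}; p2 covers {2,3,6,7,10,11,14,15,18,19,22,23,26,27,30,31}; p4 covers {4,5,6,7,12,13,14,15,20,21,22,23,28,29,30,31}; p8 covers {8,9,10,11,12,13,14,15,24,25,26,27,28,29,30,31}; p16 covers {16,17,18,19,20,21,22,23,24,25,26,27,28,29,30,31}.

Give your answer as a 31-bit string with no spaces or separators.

Place data at non-parity positions: p1 p2 1 p4 1 1 1 p8 0 0 1 0 0 1 1 p16 1 0 1 1 0 0 1 0 1 1 0 1 1 1 1
p1 (pos 1,3,5,7,9,11,13,15,17,19,21,23,25,27,29,31): XOR of data positions = 1⊕1⊕1⊕0⊕1⊕0⊕1⊕1⊕1⊕0⊕1⊕1⊕0⊕1⊕1 = 1
p2 (pos 2,3,6,7,10,11,14,15,18,19,22,23,26,27,30,31): XOR of data positions = 1⊕1⊕1⊕0⊕1⊕1⊕1⊕0⊕1⊕0⊕1⊕1⊕0⊕1⊕1 = 1
p4 (pos 4,5,6,7,12,13,14,15,20,21,22,23,28,29,30,31): XOR of data positions = 1⊕1⊕1⊕0⊕0⊕1⊕1⊕1⊕0⊕0⊕1⊕1⊕1⊕1⊕1 = 1
p8 (pos 8,9,10,11,12,13,14,15,24,25,26,27,28,29,30,31): XOR of data positions = 0⊕0⊕1⊕0⊕0⊕1⊕1⊕0⊕1⊕1⊕0⊕1⊕1⊕1⊕1 = 1
p16 (pos 16,17,18,19,20,21,22,23,24,25,26,27,28,29,30,31): XOR of data positions = 1⊕0⊕1⊕1⊕0⊕0⊕1⊕0⊕1⊕1⊕0⊕1⊕1⊕1⊕1 = 0
Codeword: 1111111100100110101100101101111

1111111100100110101100101101111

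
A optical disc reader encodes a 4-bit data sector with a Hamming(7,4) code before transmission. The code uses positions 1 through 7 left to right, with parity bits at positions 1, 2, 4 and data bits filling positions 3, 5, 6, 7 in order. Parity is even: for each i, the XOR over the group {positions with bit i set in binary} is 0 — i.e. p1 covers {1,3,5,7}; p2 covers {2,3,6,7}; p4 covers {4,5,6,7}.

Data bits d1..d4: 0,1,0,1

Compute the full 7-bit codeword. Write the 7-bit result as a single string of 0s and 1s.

0100101

Place data at non-parity positions: p1 p2 0 p4 1 0 1
p1 (pos 1,3,5,7): XOR of data positions = 0⊕1⊕1 = 0
p2 (pos 2,3,6,7): XOR of data positions = 0⊕0⊕1 = 1
p4 (pos 4,5,6,7): XOR of data positions = 1⊕0⊕1 = 0
Codeword: 0100101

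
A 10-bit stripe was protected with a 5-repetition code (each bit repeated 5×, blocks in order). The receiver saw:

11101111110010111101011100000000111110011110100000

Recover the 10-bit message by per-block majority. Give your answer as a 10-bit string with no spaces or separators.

Block 1 (11101): 4 ones → 1
Block 2 (11111): 5 ones → 1
Block 3 (00101): 2 ones → 0
Block 4 (11101): 4 ones → 1
Block 5 (01110): 3 ones → 1
Block 6 (00000): 0 ones → 0
Block 7 (00111): 3 ones → 1
Block 8 (11001): 3 ones → 1
Block 9 (11101): 4 ones → 1
Block 10 (00000): 0 ones → 0

1101101110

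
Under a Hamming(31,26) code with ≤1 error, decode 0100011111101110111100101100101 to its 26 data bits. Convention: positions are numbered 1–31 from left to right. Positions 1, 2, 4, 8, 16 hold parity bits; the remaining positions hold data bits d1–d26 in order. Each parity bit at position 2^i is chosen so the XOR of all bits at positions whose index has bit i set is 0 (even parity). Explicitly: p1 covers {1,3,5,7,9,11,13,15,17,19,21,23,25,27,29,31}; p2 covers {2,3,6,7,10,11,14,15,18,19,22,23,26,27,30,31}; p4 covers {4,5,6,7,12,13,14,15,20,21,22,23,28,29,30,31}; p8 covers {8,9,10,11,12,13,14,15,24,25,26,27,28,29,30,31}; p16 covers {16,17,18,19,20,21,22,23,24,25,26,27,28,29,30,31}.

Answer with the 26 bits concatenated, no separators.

00111110111111100101100001

s1 (pos 1,3,5,7,9,11,13,15,17,19,21,23,25,27,29,31): 0⊕0⊕0⊕1⊕1⊕1⊕1⊕1⊕1⊕1⊕0⊕1⊕1⊕0⊕1⊕1 = 1
s2 (pos 2,3,6,7,10,11,14,15,18,19,22,23,26,27,30,31): 1⊕0⊕1⊕1⊕1⊕1⊕1⊕1⊕1⊕1⊕0⊕1⊕1⊕0⊕0⊕1 = 0
s4 (pos 4,5,6,7,12,13,14,15,20,21,22,23,28,29,30,31): 0⊕0⊕1⊕1⊕0⊕1⊕1⊕1⊕1⊕0⊕0⊕1⊕0⊕1⊕0⊕1 = 1
s8 (pos 8,9,10,11,12,13,14,15,24,25,26,27,28,29,30,31): 1⊕1⊕1⊕1⊕0⊕1⊕1⊕1⊕0⊕1⊕1⊕0⊕0⊕1⊕0⊕1 = 1
s16 (pos 16,17,18,19,20,21,22,23,24,25,26,27,28,29,30,31): 0⊕1⊕1⊕1⊕1⊕0⊕0⊕1⊕0⊕1⊕1⊕0⊕0⊕1⊕0⊕1 = 1
Syndrome s16…s1 = 11101 → error at position 29.
Flip position 29: 0100011111101110111100101100101 → 0100011111101110111100101100001
Read data bits from positions 3,5,6,7,9,10,11,12,13,14,15,17,18,19,20,21,22,23,24,25,26,27,28,29,30,31: 00111110111111100101100001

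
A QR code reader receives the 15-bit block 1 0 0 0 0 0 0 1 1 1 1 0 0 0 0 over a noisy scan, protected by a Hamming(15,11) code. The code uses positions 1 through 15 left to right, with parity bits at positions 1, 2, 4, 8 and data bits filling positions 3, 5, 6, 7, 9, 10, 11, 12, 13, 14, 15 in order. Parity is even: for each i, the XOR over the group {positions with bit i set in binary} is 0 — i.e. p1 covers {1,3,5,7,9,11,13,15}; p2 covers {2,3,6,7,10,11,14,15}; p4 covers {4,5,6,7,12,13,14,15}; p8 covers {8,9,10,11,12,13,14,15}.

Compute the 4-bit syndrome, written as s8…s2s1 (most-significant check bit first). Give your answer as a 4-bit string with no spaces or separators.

s1 (pos 1,3,5,7,9,11,13,15): 1⊕0⊕0⊕0⊕1⊕1⊕0⊕0 = 1
s2 (pos 2,3,6,7,10,11,14,15): 0⊕0⊕0⊕0⊕1⊕1⊕0⊕0 = 0
s4 (pos 4,5,6,7,12,13,14,15): 0⊕0⊕0⊕0⊕0⊕0⊕0⊕0 = 0
s8 (pos 8,9,10,11,12,13,14,15): 1⊕1⊕1⊕1⊕0⊕0⊕0⊕0 = 0
Syndrome s8…s1 = 0001 → error at position 1.

0001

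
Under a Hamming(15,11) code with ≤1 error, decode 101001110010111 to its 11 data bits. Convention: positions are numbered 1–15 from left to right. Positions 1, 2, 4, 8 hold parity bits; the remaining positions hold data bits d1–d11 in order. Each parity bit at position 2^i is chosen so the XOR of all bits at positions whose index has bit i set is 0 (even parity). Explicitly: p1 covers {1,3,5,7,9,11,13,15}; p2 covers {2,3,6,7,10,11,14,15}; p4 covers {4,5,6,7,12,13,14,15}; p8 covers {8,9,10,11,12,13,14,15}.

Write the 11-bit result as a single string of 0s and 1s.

10110011111

s1 (pos 1,3,5,7,9,11,13,15): 1⊕1⊕0⊕1⊕0⊕1⊕1⊕1 = 0
s2 (pos 2,3,6,7,10,11,14,15): 0⊕1⊕1⊕1⊕0⊕1⊕1⊕1 = 0
s4 (pos 4,5,6,7,12,13,14,15): 0⊕0⊕1⊕1⊕0⊕1⊕1⊕1 = 1
s8 (pos 8,9,10,11,12,13,14,15): 1⊕0⊕0⊕1⊕0⊕1⊕1⊕1 = 1
Syndrome s8…s1 = 1100 → error at position 12.
Flip position 12: 101001110010111 → 101001110011111
Read data bits from positions 3,5,6,7,9,10,11,12,13,14,15: 10110011111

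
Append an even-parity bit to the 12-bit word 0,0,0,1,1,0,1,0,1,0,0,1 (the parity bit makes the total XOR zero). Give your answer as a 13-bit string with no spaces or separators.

XOR of the 12 data bits: 0⊕0⊕0⊕1⊕1⊕0⊕1⊕0⊕1⊕0⊕0⊕1 = 1
Parity bit = 1 (so all 13 bits XOR to 0).

0001101010011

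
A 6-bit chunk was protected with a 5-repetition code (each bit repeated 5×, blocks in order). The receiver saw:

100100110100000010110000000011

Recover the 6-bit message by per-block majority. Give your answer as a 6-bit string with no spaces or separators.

Block 1 (10010): 2 ones → 0
Block 2 (01101): 3 ones → 1
Block 3 (00000): 0 ones → 0
Block 4 (01011): 3 ones → 1
Block 5 (00000): 0 ones → 0
Block 6 (00011): 2 ones → 0

010100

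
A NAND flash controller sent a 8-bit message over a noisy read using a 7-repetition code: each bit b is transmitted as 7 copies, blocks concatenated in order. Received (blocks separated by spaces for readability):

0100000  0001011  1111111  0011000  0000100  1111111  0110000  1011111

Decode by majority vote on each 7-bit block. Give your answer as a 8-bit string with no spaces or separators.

Block 1 (0100000): 1 one → 0
Block 2 (0001011): 3 ones → 0
Block 3 (1111111): 7 ones → 1
Block 4 (0011000): 2 ones → 0
Block 5 (0000100): 1 one → 0
Block 6 (1111111): 7 ones → 1
Block 7 (0110000): 2 ones → 0
Block 8 (1011111): 6 ones → 1

00100101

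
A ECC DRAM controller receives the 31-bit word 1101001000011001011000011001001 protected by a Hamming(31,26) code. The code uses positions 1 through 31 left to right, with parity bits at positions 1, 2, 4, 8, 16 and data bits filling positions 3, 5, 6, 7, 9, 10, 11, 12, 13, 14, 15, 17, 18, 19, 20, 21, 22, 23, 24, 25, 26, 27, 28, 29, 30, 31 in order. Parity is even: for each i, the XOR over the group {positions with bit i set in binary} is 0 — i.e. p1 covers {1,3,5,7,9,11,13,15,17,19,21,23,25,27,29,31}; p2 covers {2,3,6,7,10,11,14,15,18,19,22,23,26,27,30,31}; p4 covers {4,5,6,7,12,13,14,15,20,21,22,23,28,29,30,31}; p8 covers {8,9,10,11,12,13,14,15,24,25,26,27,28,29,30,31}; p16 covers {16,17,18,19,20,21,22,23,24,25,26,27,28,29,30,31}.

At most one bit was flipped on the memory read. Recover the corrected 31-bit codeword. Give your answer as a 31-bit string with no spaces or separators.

1101001000011001001000011001001

s1 (pos 1,3,5,7,9,11,13,15,17,19,21,23,25,27,29,31): 1⊕0⊕0⊕1⊕0⊕0⊕1⊕0⊕0⊕1⊕0⊕0⊕1⊕0⊕0⊕1 = 0
s2 (pos 2,3,6,7,10,11,14,15,18,19,22,23,26,27,30,31): 1⊕0⊕0⊕1⊕0⊕0⊕0⊕0⊕1⊕1⊕0⊕0⊕0⊕0⊕0⊕1 = 1
s4 (pos 4,5,6,7,12,13,14,15,20,21,22,23,28,29,30,31): 1⊕0⊕0⊕1⊕1⊕1⊕0⊕0⊕0⊕0⊕0⊕0⊕1⊕0⊕0⊕1 = 0
s8 (pos 8,9,10,11,12,13,14,15,24,25,26,27,28,29,30,31): 0⊕0⊕0⊕0⊕1⊕1⊕0⊕0⊕1⊕1⊕0⊕0⊕1⊕0⊕0⊕1 = 0
s16 (pos 16,17,18,19,20,21,22,23,24,25,26,27,28,29,30,31): 1⊕0⊕1⊕1⊕0⊕0⊕0⊕0⊕1⊕1⊕0⊕0⊕1⊕0⊕0⊕1 = 1
Syndrome s16…s1 = 10010 → error at position 18.
Flip position 18: 1101001000011001011000011001001 → 1101001000011001001000011001001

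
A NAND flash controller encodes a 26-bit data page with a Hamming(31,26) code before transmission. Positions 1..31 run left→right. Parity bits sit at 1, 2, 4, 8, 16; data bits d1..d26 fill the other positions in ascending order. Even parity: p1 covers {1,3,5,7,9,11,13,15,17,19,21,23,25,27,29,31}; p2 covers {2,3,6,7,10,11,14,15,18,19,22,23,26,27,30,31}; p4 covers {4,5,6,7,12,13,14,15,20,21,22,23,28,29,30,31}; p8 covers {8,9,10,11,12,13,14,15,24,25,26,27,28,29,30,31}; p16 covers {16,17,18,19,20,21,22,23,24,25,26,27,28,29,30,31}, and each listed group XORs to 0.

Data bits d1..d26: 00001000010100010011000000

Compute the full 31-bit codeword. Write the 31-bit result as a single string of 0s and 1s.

0100000010000100100010011000000

Place data at non-parity positions: p1 p2 0 p4 0 0 0 p8 1 0 0 0 0 1 0 p16 1 0 0 0 1 0 0 1 1 0 0 0 0 0 0
p1 (pos 1,3,5,7,9,11,13,15,17,19,21,23,25,27,29,31): XOR of data positions = 0⊕0⊕0⊕1⊕0⊕0⊕0⊕1⊕0⊕1⊕0⊕1⊕0⊕0⊕0 = 0
p2 (pos 2,3,6,7,10,11,14,15,18,19,22,23,26,27,30,31): XOR of data positions = 0⊕0⊕0⊕0⊕0⊕1⊕0⊕0⊕0⊕0⊕0⊕0⊕0⊕0⊕0 = 1
p4 (pos 4,5,6,7,12,13,14,15,20,21,22,23,28,29,30,31): XOR of data positions = 0⊕0⊕0⊕0⊕0⊕1⊕0⊕0⊕1⊕0⊕0⊕0⊕0⊕0⊕0 = 0
p8 (pos 8,9,10,11,12,13,14,15,24,25,26,27,28,29,30,31): XOR of data positions = 1⊕0⊕0⊕0⊕0⊕1⊕0⊕1⊕1⊕0⊕0⊕0⊕0⊕0⊕0 = 0
p16 (pos 16,17,18,19,20,21,22,23,24,25,26,27,28,29,30,31): XOR of data positions = 1⊕0⊕0⊕0⊕1⊕0⊕0⊕1⊕1⊕0⊕0⊕0⊕0⊕0⊕0 = 0
Codeword: 0100000010000100100010011000000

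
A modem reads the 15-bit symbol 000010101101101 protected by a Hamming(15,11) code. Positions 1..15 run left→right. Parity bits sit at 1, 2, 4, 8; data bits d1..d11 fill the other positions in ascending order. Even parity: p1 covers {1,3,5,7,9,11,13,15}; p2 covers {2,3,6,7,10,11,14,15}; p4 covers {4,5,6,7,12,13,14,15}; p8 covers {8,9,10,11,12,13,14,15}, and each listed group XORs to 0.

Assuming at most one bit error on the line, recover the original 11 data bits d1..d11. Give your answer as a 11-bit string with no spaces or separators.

s1 (pos 1,3,5,7,9,11,13,15): 0⊕0⊕1⊕1⊕1⊕0⊕1⊕1 = 1
s2 (pos 2,3,6,7,10,11,14,15): 0⊕0⊕0⊕1⊕1⊕0⊕0⊕1 = 1
s4 (pos 4,5,6,7,12,13,14,15): 0⊕1⊕0⊕1⊕1⊕1⊕0⊕1 = 1
s8 (pos 8,9,10,11,12,13,14,15): 0⊕1⊕1⊕0⊕1⊕1⊕0⊕1 = 1
Syndrome s8…s1 = 1111 → error at position 15.
Flip position 15: 000010101101101 → 000010101101100
Read data bits from positions 3,5,6,7,9,10,11,12,13,14,15: 01011101100

01011101100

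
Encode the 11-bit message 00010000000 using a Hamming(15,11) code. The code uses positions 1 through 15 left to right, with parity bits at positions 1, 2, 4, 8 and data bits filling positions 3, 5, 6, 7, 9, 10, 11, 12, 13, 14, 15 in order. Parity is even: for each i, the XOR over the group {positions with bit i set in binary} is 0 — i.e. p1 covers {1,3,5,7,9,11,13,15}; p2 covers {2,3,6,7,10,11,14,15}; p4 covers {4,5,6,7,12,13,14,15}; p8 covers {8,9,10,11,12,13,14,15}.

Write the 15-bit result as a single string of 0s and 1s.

110100100000000

Place data at non-parity positions: p1 p2 0 p4 0 0 1 p8 0 0 0 0 0 0 0
p1 (pos 1,3,5,7,9,11,13,15): XOR of data positions = 0⊕0⊕1⊕0⊕0⊕0⊕0 = 1
p2 (pos 2,3,6,7,10,11,14,15): XOR of data positions = 0⊕0⊕1⊕0⊕0⊕0⊕0 = 1
p4 (pos 4,5,6,7,12,13,14,15): XOR of data positions = 0⊕0⊕1⊕0⊕0⊕0⊕0 = 1
p8 (pos 8,9,10,11,12,13,14,15): XOR of data positions = 0⊕0⊕0⊕0⊕0⊕0⊕0 = 0
Codeword: 110100100000000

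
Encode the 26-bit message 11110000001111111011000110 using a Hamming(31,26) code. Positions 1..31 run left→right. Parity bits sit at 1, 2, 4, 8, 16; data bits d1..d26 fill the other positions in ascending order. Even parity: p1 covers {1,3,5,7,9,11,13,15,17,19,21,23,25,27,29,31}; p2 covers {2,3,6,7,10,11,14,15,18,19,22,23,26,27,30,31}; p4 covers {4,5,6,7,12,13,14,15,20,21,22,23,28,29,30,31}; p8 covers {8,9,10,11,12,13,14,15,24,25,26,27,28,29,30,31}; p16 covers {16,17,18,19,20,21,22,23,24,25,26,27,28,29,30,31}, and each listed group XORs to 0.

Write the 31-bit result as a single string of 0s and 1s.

1011111100000010111111011000110

Place data at non-parity positions: p1 p2 1 p4 1 1 1 p8 0 0 0 0 0 0 1 p16 1 1 1 1 1 1 0 1 1 0 0 0 1 1 0
p1 (pos 1,3,5,7,9,11,13,15,17,19,21,23,25,27,29,31): XOR of data positions = 1⊕1⊕1⊕0⊕0⊕0⊕1⊕1⊕1⊕1⊕0⊕1⊕0⊕1⊕0 = 1
p2 (pos 2,3,6,7,10,11,14,15,18,19,22,23,26,27,30,31): XOR of data positions = 1⊕1⊕1⊕0⊕0⊕0⊕1⊕1⊕1⊕1⊕0⊕0⊕0⊕1⊕0 = 0
p4 (pos 4,5,6,7,12,13,14,15,20,21,22,23,28,29,30,31): XOR of data positions = 1⊕1⊕1⊕0⊕0⊕0⊕1⊕1⊕1⊕1⊕0⊕0⊕1⊕1⊕0 = 1
p8 (pos 8,9,10,11,12,13,14,15,24,25,26,27,28,29,30,31): XOR of data positions = 0⊕0⊕0⊕0⊕0⊕0⊕1⊕1⊕1⊕0⊕0⊕0⊕1⊕1⊕0 = 1
p16 (pos 16,17,18,19,20,21,22,23,24,25,26,27,28,29,30,31): XOR of data positions = 1⊕1⊕1⊕1⊕1⊕1⊕0⊕1⊕1⊕0⊕0⊕0⊕1⊕1⊕0 = 0
Codeword: 1011111100000010111111011000110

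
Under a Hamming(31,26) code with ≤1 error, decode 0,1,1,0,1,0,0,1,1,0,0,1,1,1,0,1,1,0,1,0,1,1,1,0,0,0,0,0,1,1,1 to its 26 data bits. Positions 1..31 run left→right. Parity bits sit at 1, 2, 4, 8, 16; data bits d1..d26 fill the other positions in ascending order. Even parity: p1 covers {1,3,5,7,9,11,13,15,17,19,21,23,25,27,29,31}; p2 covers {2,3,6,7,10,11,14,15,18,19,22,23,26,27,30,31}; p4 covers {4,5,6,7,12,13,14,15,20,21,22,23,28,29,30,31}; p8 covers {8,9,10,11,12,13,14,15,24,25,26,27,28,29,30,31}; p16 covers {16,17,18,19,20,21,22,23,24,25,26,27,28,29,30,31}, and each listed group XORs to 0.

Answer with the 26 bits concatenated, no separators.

11001001110101011100000111

s1 (pos 1,3,5,7,9,11,13,15,17,19,21,23,25,27,29,31): 0⊕1⊕1⊕0⊕1⊕0⊕1⊕0⊕1⊕1⊕1⊕1⊕0⊕0⊕1⊕1 = 0
s2 (pos 2,3,6,7,10,11,14,15,18,19,22,23,26,27,30,31): 1⊕1⊕0⊕0⊕0⊕0⊕1⊕0⊕0⊕1⊕1⊕1⊕0⊕0⊕1⊕1 = 0
s4 (pos 4,5,6,7,12,13,14,15,20,21,22,23,28,29,30,31): 0⊕1⊕0⊕0⊕1⊕1⊕1⊕0⊕0⊕1⊕1⊕1⊕0⊕1⊕1⊕1 = 0
s8 (pos 8,9,10,11,12,13,14,15,24,25,26,27,28,29,30,31): 1⊕1⊕0⊕0⊕1⊕1⊕1⊕0⊕0⊕0⊕0⊕0⊕0⊕1⊕1⊕1 = 0
s16 (pos 16,17,18,19,20,21,22,23,24,25,26,27,28,29,30,31): 1⊕1⊕0⊕1⊕0⊕1⊕1⊕1⊕0⊕0⊕0⊕0⊕0⊕1⊕1⊕1 = 1
Syndrome s16…s1 = 10000 → error at position 16.
Flip position 16: 0110100110011101101011100000111 → 0110100110011100101011100000111
Read data bits from positions 3,5,6,7,9,10,11,12,13,14,15,17,18,19,20,21,22,23,24,25,26,27,28,29,30,31: 11001001110101011100000111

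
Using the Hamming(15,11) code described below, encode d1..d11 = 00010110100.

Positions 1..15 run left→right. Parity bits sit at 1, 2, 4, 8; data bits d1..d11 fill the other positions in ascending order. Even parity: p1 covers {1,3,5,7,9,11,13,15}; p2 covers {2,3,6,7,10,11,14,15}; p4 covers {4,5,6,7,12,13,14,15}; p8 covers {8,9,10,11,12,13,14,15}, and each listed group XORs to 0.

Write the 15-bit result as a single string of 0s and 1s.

110000110110100

Place data at non-parity positions: p1 p2 0 p4 0 0 1 p8 0 1 1 0 1 0 0
p1 (pos 1,3,5,7,9,11,13,15): XOR of data positions = 0⊕0⊕1⊕0⊕1⊕1⊕0 = 1
p2 (pos 2,3,6,7,10,11,14,15): XOR of data positions = 0⊕0⊕1⊕1⊕1⊕0⊕0 = 1
p4 (pos 4,5,6,7,12,13,14,15): XOR of data positions = 0⊕0⊕1⊕0⊕1⊕0⊕0 = 0
p8 (pos 8,9,10,11,12,13,14,15): XOR of data positions = 0⊕1⊕1⊕0⊕1⊕0⊕0 = 1
Codeword: 110000110110100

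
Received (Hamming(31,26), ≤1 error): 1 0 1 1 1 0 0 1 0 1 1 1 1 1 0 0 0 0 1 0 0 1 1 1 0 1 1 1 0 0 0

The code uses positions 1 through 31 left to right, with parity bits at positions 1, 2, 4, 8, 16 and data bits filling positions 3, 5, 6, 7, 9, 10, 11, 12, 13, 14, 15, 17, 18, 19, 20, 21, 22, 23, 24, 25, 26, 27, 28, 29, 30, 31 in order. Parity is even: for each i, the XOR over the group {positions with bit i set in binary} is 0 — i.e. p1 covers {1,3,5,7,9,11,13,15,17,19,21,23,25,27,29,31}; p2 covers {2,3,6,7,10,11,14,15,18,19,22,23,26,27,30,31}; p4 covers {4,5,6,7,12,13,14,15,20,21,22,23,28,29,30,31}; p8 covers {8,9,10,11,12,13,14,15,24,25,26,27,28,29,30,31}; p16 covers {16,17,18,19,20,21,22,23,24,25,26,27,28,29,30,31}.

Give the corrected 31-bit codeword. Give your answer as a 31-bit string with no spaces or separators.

1011100101111100011001110111000

s1 (pos 1,3,5,7,9,11,13,15,17,19,21,23,25,27,29,31): 1⊕1⊕1⊕0⊕0⊕1⊕1⊕0⊕0⊕1⊕0⊕1⊕0⊕1⊕0⊕0 = 0
s2 (pos 2,3,6,7,10,11,14,15,18,19,22,23,26,27,30,31): 0⊕1⊕0⊕0⊕1⊕1⊕1⊕0⊕0⊕1⊕1⊕1⊕1⊕1⊕0⊕0 = 1
s4 (pos 4,5,6,7,12,13,14,15,20,21,22,23,28,29,30,31): 1⊕1⊕0⊕0⊕1⊕1⊕1⊕0⊕0⊕0⊕1⊕1⊕1⊕0⊕0⊕0 = 0
s8 (pos 8,9,10,11,12,13,14,15,24,25,26,27,28,29,30,31): 1⊕0⊕1⊕1⊕1⊕1⊕1⊕0⊕1⊕0⊕1⊕1⊕1⊕0⊕0⊕0 = 0
s16 (pos 16,17,18,19,20,21,22,23,24,25,26,27,28,29,30,31): 0⊕0⊕0⊕1⊕0⊕0⊕1⊕1⊕1⊕0⊕1⊕1⊕1⊕0⊕0⊕0 = 1
Syndrome s16…s1 = 10010 → error at position 18.
Flip position 18: 1011100101111100001001110111000 → 1011100101111100011001110111000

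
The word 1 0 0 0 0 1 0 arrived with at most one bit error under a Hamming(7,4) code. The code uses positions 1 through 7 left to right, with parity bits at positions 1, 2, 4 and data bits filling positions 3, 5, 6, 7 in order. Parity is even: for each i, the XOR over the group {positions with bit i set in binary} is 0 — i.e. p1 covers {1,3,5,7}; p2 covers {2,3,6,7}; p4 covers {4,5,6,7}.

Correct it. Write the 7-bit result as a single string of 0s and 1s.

1000011

s1 (pos 1,3,5,7): 1⊕0⊕0⊕0 = 1
s2 (pos 2,3,6,7): 0⊕0⊕1⊕0 = 1
s4 (pos 4,5,6,7): 0⊕0⊕1⊕0 = 1
Syndrome s4…s1 = 111 → error at position 7.
Flip position 7: 1000010 → 1000011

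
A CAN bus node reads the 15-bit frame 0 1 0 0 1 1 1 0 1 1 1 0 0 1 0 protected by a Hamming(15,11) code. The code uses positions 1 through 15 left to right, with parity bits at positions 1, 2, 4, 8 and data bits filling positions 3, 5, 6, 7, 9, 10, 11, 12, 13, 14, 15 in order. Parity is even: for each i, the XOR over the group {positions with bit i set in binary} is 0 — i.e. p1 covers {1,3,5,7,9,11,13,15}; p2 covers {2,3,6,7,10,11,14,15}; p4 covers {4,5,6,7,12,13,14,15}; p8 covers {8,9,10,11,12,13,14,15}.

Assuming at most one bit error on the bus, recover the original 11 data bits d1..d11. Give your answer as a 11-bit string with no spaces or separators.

01111110010

s1 (pos 1,3,5,7,9,11,13,15): 0⊕0⊕1⊕1⊕1⊕1⊕0⊕0 = 0
s2 (pos 2,3,6,7,10,11,14,15): 1⊕0⊕1⊕1⊕1⊕1⊕1⊕0 = 0
s4 (pos 4,5,6,7,12,13,14,15): 0⊕1⊕1⊕1⊕0⊕0⊕1⊕0 = 0
s8 (pos 8,9,10,11,12,13,14,15): 0⊕1⊕1⊕1⊕0⊕0⊕1⊕0 = 0
Syndrome s8…s1 = 0000 → no error.
Read data bits from positions 3,5,6,7,9,10,11,12,13,14,15: 01111110010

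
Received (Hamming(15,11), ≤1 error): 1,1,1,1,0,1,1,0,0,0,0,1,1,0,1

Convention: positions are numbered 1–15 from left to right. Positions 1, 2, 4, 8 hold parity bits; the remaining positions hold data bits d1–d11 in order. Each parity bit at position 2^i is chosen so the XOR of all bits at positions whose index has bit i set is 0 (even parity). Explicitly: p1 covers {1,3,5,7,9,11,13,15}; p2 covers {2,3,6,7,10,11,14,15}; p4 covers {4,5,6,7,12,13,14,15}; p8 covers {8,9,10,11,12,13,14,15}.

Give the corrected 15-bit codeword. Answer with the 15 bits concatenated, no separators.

s1 (pos 1,3,5,7,9,11,13,15): 1⊕1⊕0⊕1⊕0⊕0⊕1⊕1 = 1
s2 (pos 2,3,6,7,10,11,14,15): 1⊕1⊕1⊕1⊕0⊕0⊕0⊕1 = 1
s4 (pos 4,5,6,7,12,13,14,15): 1⊕0⊕1⊕1⊕1⊕1⊕0⊕1 = 0
s8 (pos 8,9,10,11,12,13,14,15): 0⊕0⊕0⊕0⊕1⊕1⊕0⊕1 = 1
Syndrome s8…s1 = 1011 → error at position 11.
Flip position 11: 111101100001101 → 111101100011101

111101100011101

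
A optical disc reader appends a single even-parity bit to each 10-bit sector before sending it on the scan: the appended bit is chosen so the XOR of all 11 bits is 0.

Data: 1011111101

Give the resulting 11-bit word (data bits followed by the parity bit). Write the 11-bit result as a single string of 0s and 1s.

XOR of the 10 data bits: 1⊕0⊕1⊕1⊕1⊕1⊕1⊕1⊕0⊕1 = 0
Parity bit = 0 (so all 11 bits XOR to 0).

10111111010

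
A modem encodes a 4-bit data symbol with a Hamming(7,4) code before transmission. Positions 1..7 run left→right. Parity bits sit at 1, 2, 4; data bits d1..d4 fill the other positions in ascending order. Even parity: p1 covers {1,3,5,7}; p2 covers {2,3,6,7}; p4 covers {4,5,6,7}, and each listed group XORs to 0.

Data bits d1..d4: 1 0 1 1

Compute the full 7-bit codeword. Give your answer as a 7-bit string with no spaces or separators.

Place data at non-parity positions: p1 p2 1 p4 0 1 1
p1 (pos 1,3,5,7): XOR of data positions = 1⊕0⊕1 = 0
p2 (pos 2,3,6,7): XOR of data positions = 1⊕1⊕1 = 1
p4 (pos 4,5,6,7): XOR of data positions = 0⊕1⊕1 = 0
Codeword: 0110011

0110011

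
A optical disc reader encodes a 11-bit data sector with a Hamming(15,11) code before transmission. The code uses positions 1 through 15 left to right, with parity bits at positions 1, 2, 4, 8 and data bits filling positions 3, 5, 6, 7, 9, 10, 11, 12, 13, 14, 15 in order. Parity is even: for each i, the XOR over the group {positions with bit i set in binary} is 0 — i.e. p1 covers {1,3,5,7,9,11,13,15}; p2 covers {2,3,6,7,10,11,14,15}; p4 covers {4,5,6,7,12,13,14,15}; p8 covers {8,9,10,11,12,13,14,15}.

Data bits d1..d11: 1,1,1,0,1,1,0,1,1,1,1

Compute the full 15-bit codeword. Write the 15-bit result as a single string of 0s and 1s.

Place data at non-parity positions: p1 p2 1 p4 1 1 0 p8 1 1 0 1 1 1 1
p1 (pos 1,3,5,7,9,11,13,15): XOR of data positions = 1⊕1⊕0⊕1⊕0⊕1⊕1 = 1
p2 (pos 2,3,6,7,10,11,14,15): XOR of data positions = 1⊕1⊕0⊕1⊕0⊕1⊕1 = 1
p4 (pos 4,5,6,7,12,13,14,15): XOR of data positions = 1⊕1⊕0⊕1⊕1⊕1⊕1 = 0
p8 (pos 8,9,10,11,12,13,14,15): XOR of data positions = 1⊕1⊕0⊕1⊕1⊕1⊕1 = 0
Codeword: 111011001101111

111011001101111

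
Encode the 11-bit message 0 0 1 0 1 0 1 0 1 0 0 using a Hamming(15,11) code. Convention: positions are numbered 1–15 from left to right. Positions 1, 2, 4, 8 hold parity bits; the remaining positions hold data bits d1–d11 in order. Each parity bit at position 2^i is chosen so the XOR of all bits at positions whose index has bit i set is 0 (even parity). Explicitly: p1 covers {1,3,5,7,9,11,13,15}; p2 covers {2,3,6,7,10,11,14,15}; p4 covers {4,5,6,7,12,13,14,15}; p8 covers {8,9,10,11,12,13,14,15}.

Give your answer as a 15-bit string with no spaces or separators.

Place data at non-parity positions: p1 p2 0 p4 0 1 0 p8 1 0 1 0 1 0 0
p1 (pos 1,3,5,7,9,11,13,15): XOR of data positions = 0⊕0⊕0⊕1⊕1⊕1⊕0 = 1
p2 (pos 2,3,6,7,10,11,14,15): XOR of data positions = 0⊕1⊕0⊕0⊕1⊕0⊕0 = 0
p4 (pos 4,5,6,7,12,13,14,15): XOR of data positions = 0⊕1⊕0⊕0⊕1⊕0⊕0 = 0
p8 (pos 8,9,10,11,12,13,14,15): XOR of data positions = 1⊕0⊕1⊕0⊕1⊕0⊕0 = 1
Codeword: 100001011010100

100001011010100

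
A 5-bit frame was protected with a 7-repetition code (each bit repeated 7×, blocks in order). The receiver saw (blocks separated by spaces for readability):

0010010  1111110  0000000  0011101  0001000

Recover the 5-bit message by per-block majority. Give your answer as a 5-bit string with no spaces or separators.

01010

Block 1 (0010010): 2 ones → 0
Block 2 (1111110): 6 ones → 1
Block 3 (0000000): 0 ones → 0
Block 4 (0011101): 4 ones → 1
Block 5 (0001000): 1 one → 0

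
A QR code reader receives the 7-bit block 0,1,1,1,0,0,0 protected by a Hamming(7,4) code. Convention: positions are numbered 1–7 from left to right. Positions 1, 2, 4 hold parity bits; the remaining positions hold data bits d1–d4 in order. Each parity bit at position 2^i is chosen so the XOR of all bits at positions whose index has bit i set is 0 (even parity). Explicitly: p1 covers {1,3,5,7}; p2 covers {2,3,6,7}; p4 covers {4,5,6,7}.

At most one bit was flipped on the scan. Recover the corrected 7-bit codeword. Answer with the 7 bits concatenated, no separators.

0111100

s1 (pos 1,3,5,7): 0⊕1⊕0⊕0 = 1
s2 (pos 2,3,6,7): 1⊕1⊕0⊕0 = 0
s4 (pos 4,5,6,7): 1⊕0⊕0⊕0 = 1
Syndrome s4…s1 = 101 → error at position 5.
Flip position 5: 0111000 → 0111100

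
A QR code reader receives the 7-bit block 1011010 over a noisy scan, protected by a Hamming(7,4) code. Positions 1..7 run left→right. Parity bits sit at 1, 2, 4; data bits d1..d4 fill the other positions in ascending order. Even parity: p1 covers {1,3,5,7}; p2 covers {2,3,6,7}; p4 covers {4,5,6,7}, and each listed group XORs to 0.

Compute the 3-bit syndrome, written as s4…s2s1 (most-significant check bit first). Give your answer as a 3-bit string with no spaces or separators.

000

s1 (pos 1,3,5,7): 1⊕1⊕0⊕0 = 0
s2 (pos 2,3,6,7): 0⊕1⊕1⊕0 = 0
s4 (pos 4,5,6,7): 1⊕0⊕1⊕0 = 0
Syndrome s4…s1 = 000 → no error.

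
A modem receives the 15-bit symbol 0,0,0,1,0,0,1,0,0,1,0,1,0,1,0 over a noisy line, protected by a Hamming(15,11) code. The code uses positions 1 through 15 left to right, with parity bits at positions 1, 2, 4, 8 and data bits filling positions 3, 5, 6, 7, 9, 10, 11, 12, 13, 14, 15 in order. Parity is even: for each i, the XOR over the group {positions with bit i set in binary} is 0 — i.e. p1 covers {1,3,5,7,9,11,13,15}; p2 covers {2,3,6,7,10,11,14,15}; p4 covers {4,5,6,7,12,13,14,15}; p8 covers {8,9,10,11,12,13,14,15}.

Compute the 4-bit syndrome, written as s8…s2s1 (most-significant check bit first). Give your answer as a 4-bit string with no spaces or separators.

1011

s1 (pos 1,3,5,7,9,11,13,15): 0⊕0⊕0⊕1⊕0⊕0⊕0⊕0 = 1
s2 (pos 2,3,6,7,10,11,14,15): 0⊕0⊕0⊕1⊕1⊕0⊕1⊕0 = 1
s4 (pos 4,5,6,7,12,13,14,15): 1⊕0⊕0⊕1⊕1⊕0⊕1⊕0 = 0
s8 (pos 8,9,10,11,12,13,14,15): 0⊕0⊕1⊕0⊕1⊕0⊕1⊕0 = 1
Syndrome s8…s1 = 1011 → error at position 11.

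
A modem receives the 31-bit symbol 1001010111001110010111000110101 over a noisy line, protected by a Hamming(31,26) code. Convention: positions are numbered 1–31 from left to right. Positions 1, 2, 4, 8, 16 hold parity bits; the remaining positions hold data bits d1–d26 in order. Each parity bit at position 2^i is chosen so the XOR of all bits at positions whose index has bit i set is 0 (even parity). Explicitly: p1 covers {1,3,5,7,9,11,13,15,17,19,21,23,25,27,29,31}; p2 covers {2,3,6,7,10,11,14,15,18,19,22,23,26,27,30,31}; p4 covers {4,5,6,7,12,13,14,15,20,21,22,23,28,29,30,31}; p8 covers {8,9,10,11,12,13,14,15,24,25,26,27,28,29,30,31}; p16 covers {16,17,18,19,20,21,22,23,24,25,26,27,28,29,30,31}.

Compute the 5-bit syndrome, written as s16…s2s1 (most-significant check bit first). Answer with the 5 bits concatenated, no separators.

s1 (pos 1,3,5,7,9,11,13,15,17,19,21,23,25,27,29,31): 1⊕0⊕0⊕0⊕1⊕0⊕1⊕1⊕0⊕0⊕1⊕0⊕0⊕1⊕1⊕1 = 0
s2 (pos 2,3,6,7,10,11,14,15,18,19,22,23,26,27,30,31): 0⊕0⊕1⊕0⊕1⊕0⊕1⊕1⊕1⊕0⊕1⊕0⊕1⊕1⊕0⊕1 = 1
s4 (pos 4,5,6,7,12,13,14,15,20,21,22,23,28,29,30,31): 1⊕0⊕1⊕0⊕0⊕1⊕1⊕1⊕1⊕1⊕1⊕0⊕0⊕1⊕0⊕1 = 0
s8 (pos 8,9,10,11,12,13,14,15,24,25,26,27,28,29,30,31): 1⊕1⊕1⊕0⊕0⊕1⊕1⊕1⊕0⊕0⊕1⊕1⊕0⊕1⊕0⊕1 = 0
s16 (pos 16,17,18,19,20,21,22,23,24,25,26,27,28,29,30,31): 0⊕0⊕1⊕0⊕1⊕1⊕1⊕0⊕0⊕0⊕1⊕1⊕0⊕1⊕0⊕1 = 0
Syndrome s16…s1 = 00010 → error at position 2.

00010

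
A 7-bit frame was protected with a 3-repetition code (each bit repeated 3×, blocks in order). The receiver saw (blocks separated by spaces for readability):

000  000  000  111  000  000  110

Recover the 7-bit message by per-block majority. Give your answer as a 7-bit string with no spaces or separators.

Block 1 (000): 0 ones → 0
Block 2 (000): 0 ones → 0
Block 3 (000): 0 ones → 0
Block 4 (111): 3 ones → 1
Block 5 (000): 0 ones → 0
Block 6 (000): 0 ones → 0
Block 7 (110): 2 ones → 1

0001001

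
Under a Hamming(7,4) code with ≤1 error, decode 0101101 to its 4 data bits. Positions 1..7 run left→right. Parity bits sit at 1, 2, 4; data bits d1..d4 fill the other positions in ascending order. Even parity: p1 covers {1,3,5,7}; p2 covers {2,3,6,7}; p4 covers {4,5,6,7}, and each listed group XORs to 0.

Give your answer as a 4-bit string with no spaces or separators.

s1 (pos 1,3,5,7): 0⊕0⊕1⊕1 = 0
s2 (pos 2,3,6,7): 1⊕0⊕0⊕1 = 0
s4 (pos 4,5,6,7): 1⊕1⊕0⊕1 = 1
Syndrome s4…s1 = 100 → error at position 4.
Flip position 4: 0101101 → 0100101
Read data bits from positions 3,5,6,7: 0101

0101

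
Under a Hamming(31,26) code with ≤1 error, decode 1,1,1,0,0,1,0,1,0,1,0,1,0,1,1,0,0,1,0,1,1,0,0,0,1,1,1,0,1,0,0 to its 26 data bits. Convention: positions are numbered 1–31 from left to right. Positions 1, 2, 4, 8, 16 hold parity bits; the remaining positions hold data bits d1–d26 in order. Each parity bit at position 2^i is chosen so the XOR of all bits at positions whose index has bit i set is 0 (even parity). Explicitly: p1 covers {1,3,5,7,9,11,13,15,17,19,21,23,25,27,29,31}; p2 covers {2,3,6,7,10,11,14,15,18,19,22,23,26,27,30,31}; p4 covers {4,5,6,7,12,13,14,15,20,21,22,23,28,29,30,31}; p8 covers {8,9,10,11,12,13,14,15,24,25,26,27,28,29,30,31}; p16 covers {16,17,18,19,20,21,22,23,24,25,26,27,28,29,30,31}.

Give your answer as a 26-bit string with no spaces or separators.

10100101011010110001110101

s1 (pos 1,3,5,7,9,11,13,15,17,19,21,23,25,27,29,31): 1⊕1⊕0⊕0⊕0⊕0⊕0⊕1⊕0⊕0⊕1⊕0⊕1⊕1⊕1⊕0 = 1
s2 (pos 2,3,6,7,10,11,14,15,18,19,22,23,26,27,30,31): 1⊕1⊕1⊕0⊕1⊕0⊕1⊕1⊕1⊕0⊕0⊕0⊕1⊕1⊕0⊕0 = 1
s4 (pos 4,5,6,7,12,13,14,15,20,21,22,23,28,29,30,31): 0⊕0⊕1⊕0⊕1⊕0⊕1⊕1⊕1⊕1⊕0⊕0⊕0⊕1⊕0⊕0 = 1
s8 (pos 8,9,10,11,12,13,14,15,24,25,26,27,28,29,30,31): 1⊕0⊕1⊕0⊕1⊕0⊕1⊕1⊕0⊕1⊕1⊕1⊕0⊕1⊕0⊕0 = 1
s16 (pos 16,17,18,19,20,21,22,23,24,25,26,27,28,29,30,31): 0⊕0⊕1⊕0⊕1⊕1⊕0⊕0⊕0⊕1⊕1⊕1⊕0⊕1⊕0⊕0 = 1
Syndrome s16…s1 = 11111 → error at position 31.
Flip position 31: 1110010101010110010110001110100 → 1110010101010110010110001110101
Read data bits from positions 3,5,6,7,9,10,11,12,13,14,15,17,18,19,20,21,22,23,24,25,26,27,28,29,30,31: 10100101011010110001110101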